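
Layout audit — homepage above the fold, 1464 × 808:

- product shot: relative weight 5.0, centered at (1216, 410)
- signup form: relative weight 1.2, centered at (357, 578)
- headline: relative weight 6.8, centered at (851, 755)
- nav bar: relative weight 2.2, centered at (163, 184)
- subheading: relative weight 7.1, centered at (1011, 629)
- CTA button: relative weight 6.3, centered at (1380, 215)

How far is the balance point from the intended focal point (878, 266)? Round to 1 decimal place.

≈ 256.6

Total weight = 5.0 + 1.2 + 6.8 + 2.2 + 7.1 + 6.3 = 28.6.
x: moment 28525.9 / weight 28.6 ≈ 997.41
Σw·y = 14102.8; ȳ = 14102.8/28.6 ≈ 493.10.
Offset from (878, 266): Δx ≈ 119.41, Δy ≈ 227.10; distance = √(Δx² + Δy²) ≈ 256.58.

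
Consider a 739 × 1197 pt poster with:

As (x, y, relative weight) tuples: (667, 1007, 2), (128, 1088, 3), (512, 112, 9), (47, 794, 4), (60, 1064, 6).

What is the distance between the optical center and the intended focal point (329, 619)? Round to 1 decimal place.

≈ 59.3 pt

Total weight = 2 + 3 + 9 + 4 + 6 = 24.
x-moment: 2·667 + 3·128 + 9·512 + 4·47 + 6·60 = 6874; centroid 6874/24 ≈ 286.42.
y-moment: 2·1007 + 3·1088 + 9·112 + 4·794 + 6·1064 = 15846; centroid 15846/24 ≈ 660.25.
Relative to (329, 619): Δ = (-42.58, 41.25); |Δ| = √(-42.58² + 41.25²) ≈ 59.29.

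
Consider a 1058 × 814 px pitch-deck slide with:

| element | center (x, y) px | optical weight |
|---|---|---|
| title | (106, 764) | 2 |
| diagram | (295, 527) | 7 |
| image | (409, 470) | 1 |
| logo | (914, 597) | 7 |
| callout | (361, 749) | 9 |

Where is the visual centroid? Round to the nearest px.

(474, 639)

Σw = 2 + 7 + 1 + 7 + 9 = 26.
x: (2·106 + 7·295 + 1·409 + 7·914 + 9·361) / 26 = 12333 / 26 ≈ 474.35
y: (2·764 + 7·527 + 1·470 + 7·597 + 9·749) / 26 = 16607 / 26 ≈ 638.73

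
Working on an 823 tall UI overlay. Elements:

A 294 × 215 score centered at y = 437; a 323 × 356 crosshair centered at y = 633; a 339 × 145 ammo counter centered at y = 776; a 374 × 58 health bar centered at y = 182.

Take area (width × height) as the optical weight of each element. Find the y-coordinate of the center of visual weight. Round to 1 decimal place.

Areas: score 294·215 = 63210, crosshair 323·356 = 114988, ammo counter 339·145 = 49155, health bar 374·58 = 21692. Total weight = 249045.
y: (63210·437 + 114988·633 + 49155·776 + 21692·182) / 249045 = 142502398 / 249045 ≈ 572.20

y ≈ 572.2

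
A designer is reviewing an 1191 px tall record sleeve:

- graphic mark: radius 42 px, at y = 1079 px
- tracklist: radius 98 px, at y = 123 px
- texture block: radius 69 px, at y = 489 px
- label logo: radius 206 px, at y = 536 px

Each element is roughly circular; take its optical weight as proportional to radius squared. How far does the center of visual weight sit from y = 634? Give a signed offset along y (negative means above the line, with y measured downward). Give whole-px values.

≈ -153 px

Weights ∝ r²: graphic mark 42² = 1764, tracklist 98² = 9604, texture block 69² = 4761, label logo 206² = 42436; Σw = 58565.
Σw·y = 1764·1079 + 9604·123 + 4761·489 + 42436·536 = 28158473, so ȳ = 28158473/58565 ≈ 480.81.
Difference: 480.81 − 634 ≈ -153.19.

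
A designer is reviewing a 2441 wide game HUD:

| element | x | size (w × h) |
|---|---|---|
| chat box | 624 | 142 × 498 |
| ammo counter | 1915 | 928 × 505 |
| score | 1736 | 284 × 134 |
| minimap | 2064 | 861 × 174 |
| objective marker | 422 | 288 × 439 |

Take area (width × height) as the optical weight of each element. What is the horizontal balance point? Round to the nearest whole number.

x ≈ 1605

Taking area as weight: chat box 142·498 = 70716, ammo counter 928·505 = 468640, score 284·134 = 38056, minimap 861·174 = 149814, objective marker 288·439 = 126432. Sum 853658.
x: (70716·624 + 468640·1915 + 38056·1736 + 149814·2064 + 126432·422) / 853658 = 1370208000 / 853658 ≈ 1605.10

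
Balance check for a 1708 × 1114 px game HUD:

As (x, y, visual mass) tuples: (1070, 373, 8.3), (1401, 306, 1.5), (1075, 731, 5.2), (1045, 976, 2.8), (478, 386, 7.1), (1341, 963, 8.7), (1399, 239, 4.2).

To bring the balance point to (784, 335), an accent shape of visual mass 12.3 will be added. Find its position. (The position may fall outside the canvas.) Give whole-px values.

(-94, -441)

After adding the accent shape, total weight = 8.3 + 1.5 + 5.2 + 2.8 + 7.1 + 8.7 + 4.2 + 12.3 = 50.1.
x: need Σw·x = 50.1·784 = 39278.4. Existing = 8.3·1070 + 1.5·1401 + 5.2·1075 + 2.8·1045 + 7.1·478 + 8.7·1341 + 4.2·1399 = 40434.8. Remainder -1156.4 / 12.3 ≈ -94.02.
y: need Σw·y = 50.1·335 = 16783.5. Existing = 8.3·373 + 1.5·306 + 5.2·731 + 2.8·976 + 7.1·386 + 8.7·963 + 4.2·239 = 22211.4. Remainder -5427.9 / 12.3 ≈ -441.29.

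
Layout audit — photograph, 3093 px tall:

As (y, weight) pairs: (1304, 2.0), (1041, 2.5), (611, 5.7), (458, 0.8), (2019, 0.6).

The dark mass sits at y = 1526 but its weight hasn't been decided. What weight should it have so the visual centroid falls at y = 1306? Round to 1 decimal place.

w ≈ 22.2

Fixed elements: Σw = 2.0 + 2.5 + 5.7 + 0.8 + 0.6 = 11.6, Σw·y = 2.0·1304 + 2.5·1041 + 5.7·611 + 0.8·458 + 0.6·2019 = 10271.0.
Set Σw·y/Σw = 1306: (10271.0 + 1526w) = 1306·(11.6 + w).
Rearranging, w·(1526 − 1306) = 1306·11.6 − 10271.0 = 4878.6, so w ≈ 4878.6/220 = 22.18.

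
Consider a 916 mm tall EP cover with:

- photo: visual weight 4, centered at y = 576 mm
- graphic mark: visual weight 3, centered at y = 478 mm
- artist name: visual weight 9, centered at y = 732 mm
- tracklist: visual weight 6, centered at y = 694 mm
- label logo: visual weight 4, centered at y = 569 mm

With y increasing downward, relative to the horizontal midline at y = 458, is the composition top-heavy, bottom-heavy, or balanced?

bottom-heavy

Σw = 4 + 3 + 9 + 6 + 4 = 26.
y: (4·576 + 3·478 + 9·732 + 6·694 + 4·569) / 26 = 16766 / 26 ≈ 644.85
644.8 vs midline 458 → bottom-heavy.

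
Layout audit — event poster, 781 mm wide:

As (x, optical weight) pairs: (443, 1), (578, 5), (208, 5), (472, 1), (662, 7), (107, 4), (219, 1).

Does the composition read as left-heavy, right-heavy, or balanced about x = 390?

right-heavy

Σw = 1 + 5 + 5 + 1 + 7 + 4 + 1 = 24.
Σw·x = 10126; x̄ = 10126/24 ≈ 421.92.
421.9 lies right of the midline 390, so the layout is right-heavy.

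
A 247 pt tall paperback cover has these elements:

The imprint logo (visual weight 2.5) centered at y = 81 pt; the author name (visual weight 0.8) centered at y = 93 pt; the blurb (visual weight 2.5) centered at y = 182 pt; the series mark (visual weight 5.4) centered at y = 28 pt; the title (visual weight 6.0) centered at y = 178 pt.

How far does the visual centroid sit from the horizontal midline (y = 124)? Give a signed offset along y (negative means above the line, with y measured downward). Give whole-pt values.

Σw = 2.5 + 0.8 + 2.5 + 5.4 + 6.0 = 17.2.
y-moment: 2.5·81 + 0.8·93 + 2.5·182 + 5.4·28 + 6.0·178 = 1951.1; centroid 1951.1/17.2 ≈ 113.44.
Offset from y = 124: 113.44 − 124 ≈ -10.56.

≈ -11 pt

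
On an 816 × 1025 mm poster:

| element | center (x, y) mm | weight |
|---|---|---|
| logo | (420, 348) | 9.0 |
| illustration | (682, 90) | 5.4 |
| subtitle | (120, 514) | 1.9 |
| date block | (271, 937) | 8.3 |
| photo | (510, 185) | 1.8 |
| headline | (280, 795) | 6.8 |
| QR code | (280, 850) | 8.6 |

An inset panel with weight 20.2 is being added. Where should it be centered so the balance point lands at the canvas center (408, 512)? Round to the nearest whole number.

New total weight: (9.0 + 5.4 + 1.9 + 8.3 + 1.8 + 6.8 + 8.6) + 20.2 = 62.0.
x: target moment 62.0×408 = 25296.0; current 9.0·420 + 5.4·682 + 1.9·120 + 8.3·271 + 1.8·510 + 6.8·280 + 8.6·280 = 15170.1; the inset panel supplies 10125.9, so x = 10125.9/20.2 ≈ 501.28.
y: target moment 62.0×512 = 31744.0; current 9.0·348 + 5.4·90 + 1.9·514 + 8.3·937 + 1.8·185 + 6.8·795 + 8.6·850 = 25420.7; the inset panel supplies 6323.3, so y = 6323.3/20.2 ≈ 313.03.

(501, 313)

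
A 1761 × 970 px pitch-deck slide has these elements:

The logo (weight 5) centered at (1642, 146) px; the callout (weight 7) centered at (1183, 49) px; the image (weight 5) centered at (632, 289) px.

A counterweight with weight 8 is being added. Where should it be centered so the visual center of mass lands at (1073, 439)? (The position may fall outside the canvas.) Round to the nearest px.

(897, 1057)

New total weight: (5 + 7 + 5) + 8 = 25.
x: need Σw·x = 25·1073 = 26825. Existing = 5·1642 + 7·1183 + 5·632 = 19651. Remainder 7174 / 8 ≈ 896.75.
y: need Σw·y = 25·439 = 10975. Existing = 5·146 + 7·49 + 5·289 = 2518. Remainder 8457 / 8 ≈ 1057.12.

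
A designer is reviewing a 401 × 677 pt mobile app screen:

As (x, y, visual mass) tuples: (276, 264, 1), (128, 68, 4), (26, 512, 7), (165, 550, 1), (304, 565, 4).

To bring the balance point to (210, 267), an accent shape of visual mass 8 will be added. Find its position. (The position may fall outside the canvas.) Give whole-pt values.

(362, -32)

With the accent shape, Σw becomes 1 + 4 + 7 + 1 + 4 + 8 = 25.
x: need Σw·x = 25·210 = 5250. Existing = 1·276 + 4·128 + 7·26 + 1·165 + 4·304 = 2351. Remainder 2899 / 8 ≈ 362.38.
y: need Σw·y = 25·267 = 6675. Existing = 1·264 + 4·68 + 7·512 + 1·550 + 4·565 = 6930. Remainder -255 / 8 ≈ -31.88.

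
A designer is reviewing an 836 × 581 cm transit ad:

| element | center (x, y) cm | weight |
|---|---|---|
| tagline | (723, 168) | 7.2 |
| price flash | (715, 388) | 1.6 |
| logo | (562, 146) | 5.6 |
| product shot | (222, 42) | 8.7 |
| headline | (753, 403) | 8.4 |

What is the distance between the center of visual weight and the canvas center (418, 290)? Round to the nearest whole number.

≈ 170 cm

Total weight = 7.2 + 1.6 + 5.6 + 8.7 + 8.4 = 31.5.
Σw·x = 7.2·723 + 1.6·715 + 5.6·562 + 8.7·222 + 8.4·753 = 17753.4, so x̄ = 17753.4/31.5 ≈ 563.60.
Σw·y = 7.2·168 + 1.6·388 + 5.6·146 + 8.7·42 + 8.4·403 = 6398.6, so ȳ = 6398.6/31.5 ≈ 203.13.
Offset from (418, 290): Δx ≈ 145.60, Δy ≈ -86.87; distance = √(Δx² + Δy²) ≈ 169.55.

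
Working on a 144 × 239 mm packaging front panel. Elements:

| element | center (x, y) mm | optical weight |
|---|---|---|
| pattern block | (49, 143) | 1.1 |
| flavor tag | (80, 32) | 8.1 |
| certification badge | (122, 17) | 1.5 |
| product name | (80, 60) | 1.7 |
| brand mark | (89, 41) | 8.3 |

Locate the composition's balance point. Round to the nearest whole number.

Total weight = 1.1 + 8.1 + 1.5 + 1.7 + 8.3 = 20.7.
Σw·x = 1.1·49 + 8.1·80 + 1.5·122 + 1.7·80 + 8.3·89 = 1759.6, so x̄ = 1759.6/20.7 ≈ 85.00.
Σw·y = 1.1·143 + 8.1·32 + 1.5·17 + 1.7·60 + 8.3·41 = 884.3, so ȳ = 884.3/20.7 ≈ 42.72.

(85, 43)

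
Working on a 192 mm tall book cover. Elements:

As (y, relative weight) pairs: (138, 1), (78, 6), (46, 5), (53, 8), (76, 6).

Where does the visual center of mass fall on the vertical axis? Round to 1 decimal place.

y ≈ 66.0

Total weight = 1 + 6 + 5 + 8 + 6 = 26.
Σw·y = 1·138 + 6·78 + 5·46 + 8·53 + 6·76 = 1716, so ȳ = 1716/26 ≈ 66.00.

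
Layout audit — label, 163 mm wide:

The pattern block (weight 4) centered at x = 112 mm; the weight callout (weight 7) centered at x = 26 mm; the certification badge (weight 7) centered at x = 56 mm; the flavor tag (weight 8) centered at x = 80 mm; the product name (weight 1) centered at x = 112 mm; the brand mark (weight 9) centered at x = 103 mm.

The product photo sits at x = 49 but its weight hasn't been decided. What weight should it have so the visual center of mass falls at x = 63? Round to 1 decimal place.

Fixed elements: Σw = 4 + 7 + 7 + 8 + 1 + 9 = 36, Σw·x = 4·112 + 7·26 + 7·56 + 8·80 + 1·112 + 9·103 = 2701.
For the centroid to hit 63: (2701 + w·49) / (36 + w) = 63.
So w = (63·36 − 2701)/(49 − 63) = -433/-14 ≈ 30.93.

w ≈ 30.9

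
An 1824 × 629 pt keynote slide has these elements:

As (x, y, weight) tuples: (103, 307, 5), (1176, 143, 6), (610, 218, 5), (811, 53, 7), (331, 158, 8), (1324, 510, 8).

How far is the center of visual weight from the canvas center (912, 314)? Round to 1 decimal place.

Total weight = 5 + 6 + 5 + 7 + 8 + 8 = 39.
Σw·x = 5·103 + 6·1176 + 5·610 + 7·811 + 8·331 + 8·1324 = 29538, so x̄ = 29538/39 ≈ 757.38.
Σw·y = 5·307 + 6·143 + 5·218 + 7·53 + 8·158 + 8·510 = 9198, so ȳ = 9198/39 ≈ 235.85.
From (912, 314): dx = -154.62, dy = -78.15, so the distance is √(dx²+dy²) ≈ 173.25.

≈ 173.2 pt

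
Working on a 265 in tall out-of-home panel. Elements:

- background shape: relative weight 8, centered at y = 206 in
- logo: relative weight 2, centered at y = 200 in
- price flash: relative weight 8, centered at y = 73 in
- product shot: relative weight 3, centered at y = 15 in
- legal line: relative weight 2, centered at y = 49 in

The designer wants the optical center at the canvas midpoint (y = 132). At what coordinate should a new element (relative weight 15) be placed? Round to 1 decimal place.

y ≈ 149.4

With the new element, Σw becomes 8 + 2 + 8 + 3 + 2 + 15 = 38.
y: target moment 38×132 = 5016; current 8·206 + 2·200 + 8·73 + 3·15 + 2·49 = 2775; the new element supplies 2241, so y = 2241/15 ≈ 149.40.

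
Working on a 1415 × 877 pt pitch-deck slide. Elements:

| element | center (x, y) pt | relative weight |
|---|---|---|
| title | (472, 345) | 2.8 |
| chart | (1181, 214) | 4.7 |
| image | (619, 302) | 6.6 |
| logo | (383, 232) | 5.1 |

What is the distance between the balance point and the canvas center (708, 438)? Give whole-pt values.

Σw = 2.8 + 4.7 + 6.6 + 5.1 = 19.2.
Σw·x = 2.8·472 + 4.7·1181 + 6.6·619 + 5.1·383 = 12911.0, so x̄ = 12911.0/19.2 ≈ 672.45.
Σw·y = 2.8·345 + 4.7·214 + 6.6·302 + 5.1·232 = 5148.2, so ȳ = 5148.2/19.2 ≈ 268.14.
Offset from (708, 438): Δx ≈ -35.55, Δy ≈ -169.86; distance = √(Δx² + Δy²) ≈ 173.55.

≈ 174 pt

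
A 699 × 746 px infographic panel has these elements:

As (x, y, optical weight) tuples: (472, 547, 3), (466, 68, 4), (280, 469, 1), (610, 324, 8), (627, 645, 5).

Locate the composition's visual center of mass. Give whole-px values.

Σw = 3 + 4 + 1 + 8 + 5 = 21.
x-moment: 3·472 + 4·466 + 1·280 + 8·610 + 5·627 = 11575; centroid 11575/21 ≈ 551.19.
y-moment: 3·547 + 4·68 + 1·469 + 8·324 + 5·645 = 8199; centroid 8199/21 ≈ 390.43.

(551, 390)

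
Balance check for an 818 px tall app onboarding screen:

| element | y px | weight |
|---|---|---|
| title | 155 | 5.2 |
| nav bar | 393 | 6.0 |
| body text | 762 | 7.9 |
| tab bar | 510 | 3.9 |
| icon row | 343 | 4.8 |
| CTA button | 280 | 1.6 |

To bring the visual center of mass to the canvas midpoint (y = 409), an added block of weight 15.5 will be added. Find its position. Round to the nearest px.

New total weight: (5.2 + 6.0 + 7.9 + 3.9 + 4.8 + 1.6) + 15.5 = 44.9.
y: target moment 44.9×409 = 18364.1; current 5.2·155 + 6.0·393 + 7.9·762 + 3.9·510 + 4.8·343 + 1.6·280 = 13267.2; the added block supplies 5096.9, so y = 5096.9/15.5 ≈ 328.83.

y ≈ 329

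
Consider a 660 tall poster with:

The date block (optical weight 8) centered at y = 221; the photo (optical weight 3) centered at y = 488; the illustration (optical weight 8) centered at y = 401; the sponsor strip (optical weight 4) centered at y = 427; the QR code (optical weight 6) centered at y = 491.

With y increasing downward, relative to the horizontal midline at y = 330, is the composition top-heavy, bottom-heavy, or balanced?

Total weight = 8 + 3 + 8 + 4 + 6 = 29.
Σw·y = 8·221 + 3·488 + 8·401 + 4·427 + 6·491 = 11094, so ȳ = 11094/29 ≈ 382.55.
Since 382.6 is below (larger y than) 330, the composition reads bottom-heavy.

bottom-heavy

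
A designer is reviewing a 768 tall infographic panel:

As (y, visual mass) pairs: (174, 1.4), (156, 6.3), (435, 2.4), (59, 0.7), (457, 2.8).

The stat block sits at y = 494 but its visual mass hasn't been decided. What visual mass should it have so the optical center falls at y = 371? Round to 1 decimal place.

w ≈ 11.8

Fixed elements: Σw = 1.4 + 6.3 + 2.4 + 0.7 + 2.8 = 13.6, Σw·y = 1.4·174 + 6.3·156 + 2.4·435 + 0.7·59 + 2.8·457 = 3591.3.
Set Σw·y/Σw = 371: (3591.3 + 494w) = 371·(13.6 + w).
So w = (371·13.6 − 3591.3)/(494 − 371) = 1454.3/123 ≈ 11.82.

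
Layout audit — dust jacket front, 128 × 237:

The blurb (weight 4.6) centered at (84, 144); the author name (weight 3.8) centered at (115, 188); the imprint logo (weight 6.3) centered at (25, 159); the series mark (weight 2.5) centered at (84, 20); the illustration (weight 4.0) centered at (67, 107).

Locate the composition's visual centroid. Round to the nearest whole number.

Σw = 4.6 + 3.8 + 6.3 + 2.5 + 4.0 = 21.2.
Σw·x = 4.6·84 + 3.8·115 + 6.3·25 + 2.5·84 + 4.0·67 = 1458.9, so x̄ = 1458.9/21.2 ≈ 68.82.
Σw·y = 4.6·144 + 3.8·188 + 6.3·159 + 2.5·20 + 4.0·107 = 2856.5, so ȳ = 2856.5/21.2 ≈ 134.74.

(69, 135)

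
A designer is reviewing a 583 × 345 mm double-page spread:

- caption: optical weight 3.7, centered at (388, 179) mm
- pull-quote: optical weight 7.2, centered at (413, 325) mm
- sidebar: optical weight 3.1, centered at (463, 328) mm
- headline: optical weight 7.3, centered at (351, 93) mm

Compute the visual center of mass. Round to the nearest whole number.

(395, 221)

Σw = 3.7 + 7.2 + 3.1 + 7.3 = 21.3.
Σw·x = 3.7·388 + 7.2·413 + 3.1·463 + 7.3·351 = 8406.8, so x̄ = 8406.8/21.3 ≈ 394.69.
Σw·y = 3.7·179 + 7.2·325 + 3.1·328 + 7.3·93 = 4698.0, so ȳ = 4698.0/21.3 ≈ 220.56.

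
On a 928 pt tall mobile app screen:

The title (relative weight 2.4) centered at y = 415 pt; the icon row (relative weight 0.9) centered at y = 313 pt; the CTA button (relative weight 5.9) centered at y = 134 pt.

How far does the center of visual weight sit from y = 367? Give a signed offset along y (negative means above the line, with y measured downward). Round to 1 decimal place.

≈ -142.2 pt

Weights sum to 2.4 + 0.9 + 5.9 = 9.2.
Σw·y = 2.4·415 + 0.9·313 + 5.9·134 = 2068.3, so ȳ = 2068.3/9.2 ≈ 224.82.
Difference: 224.82 − 367 ≈ -142.18.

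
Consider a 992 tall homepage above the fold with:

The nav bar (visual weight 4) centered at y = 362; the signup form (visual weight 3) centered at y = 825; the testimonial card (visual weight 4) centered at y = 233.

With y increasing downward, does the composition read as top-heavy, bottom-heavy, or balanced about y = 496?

Weights sum to 4 + 3 + 4 = 11.
Σw·y = 4·362 + 3·825 + 4·233 = 4855, so ȳ = 4855/11 ≈ 441.36.
Since 441.4 is above (smaller y than) 496, the composition reads top-heavy.

top-heavy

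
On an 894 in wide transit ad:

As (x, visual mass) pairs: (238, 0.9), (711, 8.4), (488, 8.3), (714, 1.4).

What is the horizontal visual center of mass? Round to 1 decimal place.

Weights sum to 0.9 + 8.4 + 8.3 + 1.4 = 19.0.
Σw·x = 0.9·238 + 8.4·711 + 8.3·488 + 1.4·714 = 11236.6, so x̄ = 11236.6/19.0 ≈ 591.40.

x ≈ 591.4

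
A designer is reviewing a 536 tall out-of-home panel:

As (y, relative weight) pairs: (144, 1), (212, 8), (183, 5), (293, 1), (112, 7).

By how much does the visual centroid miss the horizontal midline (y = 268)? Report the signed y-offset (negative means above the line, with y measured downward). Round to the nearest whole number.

Weights sum to 1 + 8 + 5 + 1 + 7 = 22.
y: (1·144 + 8·212 + 5·183 + 1·293 + 7·112) / 22 = 3832 / 22 ≈ 174.18
Offset from y = 268: 174.18 − 268 ≈ -93.82.

≈ -94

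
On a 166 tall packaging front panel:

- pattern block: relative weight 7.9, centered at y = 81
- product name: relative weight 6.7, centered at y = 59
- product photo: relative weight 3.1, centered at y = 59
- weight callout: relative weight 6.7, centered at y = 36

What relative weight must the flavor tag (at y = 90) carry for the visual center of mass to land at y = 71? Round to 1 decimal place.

w ≈ 14.4

Known weights sum to 7.9 + 6.7 + 3.1 + 6.7 = 24.4; their moment is 7.9·81 + 6.7·59 + 3.1·59 + 6.7·36 = 1459.3.
Set Σw·y/Σw = 71: (1459.3 + 90w) = 71·(24.4 + w).
So w = (71·24.4 − 1459.3)/(90 − 71) = 273.1/19 ≈ 14.37.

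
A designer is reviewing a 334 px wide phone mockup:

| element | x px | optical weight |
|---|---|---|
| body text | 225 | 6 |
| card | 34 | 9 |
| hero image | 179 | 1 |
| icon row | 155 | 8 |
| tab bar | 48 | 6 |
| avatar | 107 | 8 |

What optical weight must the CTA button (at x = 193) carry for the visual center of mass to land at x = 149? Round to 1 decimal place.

w ≈ 32.8

Fixed elements: Σw = 6 + 9 + 1 + 8 + 6 + 8 = 38, Σw·x = 6·225 + 9·34 + 1·179 + 8·155 + 6·48 + 8·107 = 4219.
Set Σw·x/Σw = 149: (4219 + 193w) = 149·(38 + w).
Rearranging, w·(193 − 149) = 149·38 − 4219 = 1443, so w ≈ 1443/44 = 32.80.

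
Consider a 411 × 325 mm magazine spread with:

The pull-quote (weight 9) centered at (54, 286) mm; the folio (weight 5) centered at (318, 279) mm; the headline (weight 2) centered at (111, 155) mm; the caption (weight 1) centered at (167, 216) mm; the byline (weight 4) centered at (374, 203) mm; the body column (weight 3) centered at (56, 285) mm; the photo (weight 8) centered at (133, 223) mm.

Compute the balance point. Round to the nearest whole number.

Σw = 9 + 5 + 2 + 1 + 4 + 3 + 8 = 32.
Σw·x = 5193; x̄ = 5193/32 ≈ 162.28.
y: moment 7946 / weight 32 ≈ 248.31

(162, 248)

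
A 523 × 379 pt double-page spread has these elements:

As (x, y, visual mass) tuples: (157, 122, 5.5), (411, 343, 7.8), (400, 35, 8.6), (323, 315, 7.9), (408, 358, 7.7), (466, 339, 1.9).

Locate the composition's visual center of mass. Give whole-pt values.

Weights sum to 5.5 + 7.8 + 8.6 + 7.9 + 7.7 + 1.9 = 39.4.
x: (5.5·157 + 7.8·411 + 8.6·400 + 7.9·323 + 7.7·408 + 1.9·466) / 39.4 = 14088.0 / 39.4 ≈ 357.56
y: (5.5·122 + 7.8·343 + 8.6·35 + 7.9·315 + 7.7·358 + 1.9·339) / 39.4 = 9536.6 / 39.4 ≈ 242.05

(358, 242)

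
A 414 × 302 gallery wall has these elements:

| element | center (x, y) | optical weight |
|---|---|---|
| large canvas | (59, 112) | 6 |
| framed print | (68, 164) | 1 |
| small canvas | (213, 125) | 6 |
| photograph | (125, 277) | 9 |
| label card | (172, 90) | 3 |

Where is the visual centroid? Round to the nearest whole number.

(134, 174)

Weights sum to 6 + 1 + 6 + 9 + 3 = 25.
x-moment: 6·59 + 1·68 + 6·213 + 9·125 + 3·172 = 3341; centroid 3341/25 ≈ 133.64.
y-moment: 6·112 + 1·164 + 6·125 + 9·277 + 3·90 = 4349; centroid 4349/25 ≈ 173.96.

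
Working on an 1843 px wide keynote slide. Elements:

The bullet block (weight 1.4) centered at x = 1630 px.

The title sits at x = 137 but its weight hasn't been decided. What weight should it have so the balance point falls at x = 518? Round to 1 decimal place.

w ≈ 4.1

The single fixed element contributes weight 1.4, moment 1.4·1630 = 2282.0.
Balance at x = 518 requires (2282.0 + w·137) / (1.4 + w) = 518.
So w = (518·1.4 − 2282.0)/(137 − 518) = -1556.8/-381 ≈ 4.09.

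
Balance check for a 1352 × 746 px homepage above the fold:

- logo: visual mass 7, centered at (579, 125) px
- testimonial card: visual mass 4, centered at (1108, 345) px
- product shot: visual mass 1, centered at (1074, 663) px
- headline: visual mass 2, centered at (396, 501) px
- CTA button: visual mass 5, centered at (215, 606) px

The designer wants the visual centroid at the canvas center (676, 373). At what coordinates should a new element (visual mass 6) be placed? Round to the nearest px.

(912, 396)

After adding the new element, total weight = 7 + 4 + 1 + 2 + 5 + 6 = 25.
x: target moment 25×676 = 16900; current 7·579 + 4·1108 + 1·1074 + 2·396 + 5·215 = 11426; the new element supplies 5474, so x = 5474/6 ≈ 912.33.
y: target moment 25×373 = 9325; current 7·125 + 4·345 + 1·663 + 2·501 + 5·606 = 6950; the new element supplies 2375, so y = 2375/6 ≈ 395.83.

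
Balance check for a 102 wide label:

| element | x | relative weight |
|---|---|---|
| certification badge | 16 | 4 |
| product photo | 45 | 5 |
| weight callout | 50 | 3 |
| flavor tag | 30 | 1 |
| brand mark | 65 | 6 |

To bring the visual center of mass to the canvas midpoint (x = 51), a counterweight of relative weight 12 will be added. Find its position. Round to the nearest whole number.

x ≈ 60

After adding the counterweight, total weight = 4 + 5 + 3 + 1 + 6 + 12 = 31.
Along x: (859 + 12·x) / 31 = 51 (existing moment 4·16 + 5·45 + 3·50 + 1·30 + 6·65 = 859) ⇒ x = (1581 − 859) / 12 ≈ 60.17.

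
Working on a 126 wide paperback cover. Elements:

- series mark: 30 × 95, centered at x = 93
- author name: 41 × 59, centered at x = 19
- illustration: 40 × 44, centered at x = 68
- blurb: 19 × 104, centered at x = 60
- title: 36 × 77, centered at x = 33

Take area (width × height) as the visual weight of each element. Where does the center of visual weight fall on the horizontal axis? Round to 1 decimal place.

Areas: series mark 30·95 = 2850, author name 41·59 = 2419, illustration 40·44 = 1760, blurb 19·104 = 1976, title 36·77 = 2772. Total weight = 11777.
x: (2850·93 + 2419·19 + 1760·68 + 1976·60 + 2772·33) / 11777 = 640727 / 11777 ≈ 54.40

x ≈ 54.4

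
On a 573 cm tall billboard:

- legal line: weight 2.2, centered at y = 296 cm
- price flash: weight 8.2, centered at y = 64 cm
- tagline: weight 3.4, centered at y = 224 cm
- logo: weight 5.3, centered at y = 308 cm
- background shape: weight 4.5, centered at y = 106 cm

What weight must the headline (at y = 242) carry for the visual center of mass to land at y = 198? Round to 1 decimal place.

Existing Σw = 23.6 (2.2 + 8.2 + 3.4 + 5.3 + 4.5); existing moment 2.2·296 + 8.2·64 + 3.4·224 + 5.3·308 + 4.5·106 = 4047.0.
Balance at y = 198 requires (4047.0 + w·242) / (23.6 + w) = 198.
Solving: w = (198·23.6 − 4047.0) / (242 − 198) = 625.8 / 44 ≈ 14.22.

w ≈ 14.2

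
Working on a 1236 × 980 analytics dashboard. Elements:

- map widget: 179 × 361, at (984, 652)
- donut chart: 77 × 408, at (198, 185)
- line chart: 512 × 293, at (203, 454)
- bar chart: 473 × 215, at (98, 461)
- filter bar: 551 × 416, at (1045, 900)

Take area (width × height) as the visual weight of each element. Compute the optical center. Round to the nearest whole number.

(606, 640)

Areas: map widget 179·361 = 64619, donut chart 77·408 = 31416, line chart 512·293 = 150016, bar chart 473·215 = 101695, filter bar 551·416 = 229216. Total weight = 576962.
x: (64619·984 + 31416·198 + 150016·203 + 101695·98 + 229216·1045) / 576962 = 349755542 / 576962 ≈ 606.20
y: (64619·652 + 31416·185 + 150016·454 + 101695·461 + 229216·900) / 576962 = 369226607 / 576962 ≈ 639.95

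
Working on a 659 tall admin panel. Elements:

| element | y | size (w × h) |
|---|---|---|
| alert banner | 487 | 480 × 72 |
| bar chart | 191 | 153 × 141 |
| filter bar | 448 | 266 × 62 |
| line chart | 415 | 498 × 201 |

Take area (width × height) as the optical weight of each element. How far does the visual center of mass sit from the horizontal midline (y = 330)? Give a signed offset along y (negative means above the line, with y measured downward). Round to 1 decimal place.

≈ 74.6

Areas: alert banner 480·72 = 34560, bar chart 153·141 = 21573, filter bar 266·62 = 16492, line chart 498·201 = 100098. Total weight = 172723.
Σw·y = 34560·487 + 21573·191 + 16492·448 + 100098·415 = 69880249, so ȳ = 69880249/172723 ≈ 404.58.
Offset from y = 330: 404.58 − 330 ≈ 74.58.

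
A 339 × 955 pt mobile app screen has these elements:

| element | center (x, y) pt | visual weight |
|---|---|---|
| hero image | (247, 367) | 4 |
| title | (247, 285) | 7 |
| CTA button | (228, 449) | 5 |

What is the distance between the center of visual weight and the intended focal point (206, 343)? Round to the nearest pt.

Total weight = 4 + 7 + 5 = 16.
x: (4·247 + 7·247 + 5·228) / 16 = 3857 / 16 ≈ 241.06
y: (4·367 + 7·285 + 5·449) / 16 = 5708 / 16 ≈ 356.75
From (206, 343): dx = 35.06, dy = 13.75, so the distance is √(dx²+dy²) ≈ 37.66.

≈ 38 pt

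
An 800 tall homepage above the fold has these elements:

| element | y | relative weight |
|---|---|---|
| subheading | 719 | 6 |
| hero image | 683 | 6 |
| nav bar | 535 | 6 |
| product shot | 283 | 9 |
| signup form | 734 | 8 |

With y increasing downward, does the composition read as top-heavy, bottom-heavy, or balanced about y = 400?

Total weight = 6 + 6 + 6 + 9 + 8 = 35.
y: (6·719 + 6·683 + 6·535 + 9·283 + 8·734) / 35 = 20041 / 35 ≈ 572.60
Since 572.6 is below (larger y than) 400, the composition reads bottom-heavy.

bottom-heavy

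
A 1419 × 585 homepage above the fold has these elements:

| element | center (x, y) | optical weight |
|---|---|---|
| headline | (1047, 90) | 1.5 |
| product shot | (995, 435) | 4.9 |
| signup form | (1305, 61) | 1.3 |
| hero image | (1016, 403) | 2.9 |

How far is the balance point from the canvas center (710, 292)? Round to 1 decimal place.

Weights sum to 1.5 + 4.9 + 1.3 + 2.9 = 10.6.
Σw·x = 1.5·1047 + 4.9·995 + 1.3·1305 + 2.9·1016 = 11088.9, so x̄ = 11088.9/10.6 ≈ 1046.12.
Σw·y = 1.5·90 + 4.9·435 + 1.3·61 + 2.9·403 = 3514.5, so ȳ = 3514.5/10.6 ≈ 331.56.
Offset from (710, 292): Δx ≈ 336.12, Δy ≈ 39.56; distance = √(Δx² + Δy²) ≈ 338.44.

≈ 338.4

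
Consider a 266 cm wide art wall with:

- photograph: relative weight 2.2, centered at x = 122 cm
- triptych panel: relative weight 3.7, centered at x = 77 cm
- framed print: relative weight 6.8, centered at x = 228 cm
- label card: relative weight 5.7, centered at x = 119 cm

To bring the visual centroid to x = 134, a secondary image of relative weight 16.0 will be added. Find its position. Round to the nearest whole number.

With the secondary image, Σw becomes 2.2 + 3.7 + 6.8 + 5.7 + 16.0 = 34.4.
Along x: (2782.0 + 16.0·x) / 34.4 = 134 (existing moment 2.2·122 + 3.7·77 + 6.8·228 + 5.7·119 = 2782.0) ⇒ x = (4609.6 − 2782.0) / 16.0 ≈ 114.22.

x ≈ 114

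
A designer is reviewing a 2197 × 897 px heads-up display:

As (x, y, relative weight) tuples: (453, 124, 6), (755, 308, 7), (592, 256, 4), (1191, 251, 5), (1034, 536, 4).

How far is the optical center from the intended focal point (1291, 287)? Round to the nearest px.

≈ 504 px

Weights sum to 6 + 7 + 4 + 5 + 4 = 26.
Σw·x = 6·453 + 7·755 + 4·592 + 5·1191 + 4·1034 = 20462, so x̄ = 20462/26 ≈ 787.00.
Σw·y = 6·124 + 7·308 + 4·256 + 5·251 + 4·536 = 7323, so ȳ = 7323/26 ≈ 281.65.
From (1291, 287): dx = -504.00, dy = -5.35, so the distance is √(dx²+dy²) ≈ 504.03.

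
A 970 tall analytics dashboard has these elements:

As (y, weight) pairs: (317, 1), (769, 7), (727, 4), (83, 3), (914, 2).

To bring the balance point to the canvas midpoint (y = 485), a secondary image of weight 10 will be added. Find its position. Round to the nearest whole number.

y ≈ 241

After adding the secondary image, total weight = 1 + 7 + 4 + 3 + 2 + 10 = 27.
Along y: (10685 + 10·y) / 27 = 485 (existing moment 1·317 + 7·769 + 4·727 + 3·83 + 2·914 = 10685) ⇒ y = (13095 − 10685) / 10 ≈ 241.00.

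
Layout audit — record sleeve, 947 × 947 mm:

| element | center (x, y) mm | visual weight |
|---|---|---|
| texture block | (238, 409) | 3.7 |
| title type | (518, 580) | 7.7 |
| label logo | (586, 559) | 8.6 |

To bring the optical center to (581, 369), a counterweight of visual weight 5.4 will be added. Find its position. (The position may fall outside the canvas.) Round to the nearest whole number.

With the counterweight, Σw becomes 3.7 + 7.7 + 8.6 + 5.4 = 25.4.
Along x: (9908.8 + 5.4·x) / 25.4 = 581 (existing moment 3.7·238 + 7.7·518 + 8.6·586 = 9908.8) ⇒ x = (14757.4 − 9908.8) / 5.4 ≈ 897.89.
Along y: (10786.7 + 5.4·y) / 25.4 = 369 (existing moment 3.7·409 + 7.7·580 + 8.6·559 = 10786.7) ⇒ y = (9372.6 − 10786.7) / 5.4 ≈ -261.87.

(898, -262)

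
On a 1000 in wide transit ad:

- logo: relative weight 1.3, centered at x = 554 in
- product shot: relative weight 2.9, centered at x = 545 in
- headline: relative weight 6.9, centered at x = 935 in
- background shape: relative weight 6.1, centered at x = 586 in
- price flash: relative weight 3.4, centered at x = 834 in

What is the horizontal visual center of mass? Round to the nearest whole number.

x ≈ 736

Weights sum to 1.3 + 2.9 + 6.9 + 6.1 + 3.4 = 20.6.
Σw·x = 1.3·554 + 2.9·545 + 6.9·935 + 6.1·586 + 3.4·834 = 15162.4, so x̄ = 15162.4/20.6 ≈ 736.04.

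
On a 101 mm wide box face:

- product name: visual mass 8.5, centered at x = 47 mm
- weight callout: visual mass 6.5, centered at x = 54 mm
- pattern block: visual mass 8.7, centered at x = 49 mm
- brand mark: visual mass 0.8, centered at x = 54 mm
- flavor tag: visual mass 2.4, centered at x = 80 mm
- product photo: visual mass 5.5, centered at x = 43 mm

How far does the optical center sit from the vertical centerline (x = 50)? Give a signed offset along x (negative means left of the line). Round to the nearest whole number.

≈ 1 mm

Σw = 8.5 + 6.5 + 8.7 + 0.8 + 2.4 + 5.5 = 32.4.
x-moment: 8.5·47 + 6.5·54 + 8.7·49 + 0.8·54 + 2.4·80 + 5.5·43 = 1648.5; centroid 1648.5/32.4 ≈ 50.88.
Offset from x = 50: 50.88 − 50 ≈ 0.88.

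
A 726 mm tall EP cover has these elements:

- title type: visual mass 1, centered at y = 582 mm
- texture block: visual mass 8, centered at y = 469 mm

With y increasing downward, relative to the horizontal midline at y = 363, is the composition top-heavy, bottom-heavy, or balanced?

bottom-heavy

Total weight = 1 + 8 = 9.
y-moment: 1·582 + 8·469 = 4334; centroid 4334/9 ≈ 481.56.
Since 481.6 is below (larger y than) 363, the composition reads bottom-heavy.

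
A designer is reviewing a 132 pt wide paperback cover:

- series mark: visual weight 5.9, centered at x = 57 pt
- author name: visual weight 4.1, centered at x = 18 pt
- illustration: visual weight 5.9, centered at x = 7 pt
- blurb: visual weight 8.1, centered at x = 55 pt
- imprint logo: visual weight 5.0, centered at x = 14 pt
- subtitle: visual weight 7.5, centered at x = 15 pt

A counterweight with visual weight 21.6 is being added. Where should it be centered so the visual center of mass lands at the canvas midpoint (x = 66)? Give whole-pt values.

After adding the counterweight, total weight = 5.9 + 4.1 + 5.9 + 8.1 + 5.0 + 7.5 + 21.6 = 58.1.
Along x: (1079.4 + 21.6·x) / 58.1 = 66 (existing moment 5.9·57 + 4.1·18 + 5.9·7 + 8.1·55 + 5.0·14 + 7.5·15 = 1079.4) ⇒ x = (3834.6 − 1079.4) / 21.6 ≈ 127.56.

x ≈ 128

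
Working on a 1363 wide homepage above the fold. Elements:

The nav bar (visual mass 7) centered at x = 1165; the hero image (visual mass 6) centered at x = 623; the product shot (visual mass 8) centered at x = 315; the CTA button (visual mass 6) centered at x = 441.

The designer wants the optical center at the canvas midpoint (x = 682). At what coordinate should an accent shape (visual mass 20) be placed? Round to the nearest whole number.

After adding the accent shape, total weight = 7 + 6 + 8 + 6 + 20 = 47.
x: target moment 47×682 = 32054; current 7·1165 + 6·623 + 8·315 + 6·441 = 17059; the accent shape supplies 14995, so x = 14995/20 ≈ 749.75.

x ≈ 750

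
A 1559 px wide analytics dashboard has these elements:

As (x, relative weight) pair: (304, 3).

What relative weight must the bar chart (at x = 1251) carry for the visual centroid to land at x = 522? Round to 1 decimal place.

Known: weight 3 with moment 3·304 = 912.
Balance at x = 522 requires (912 + w·1251) / (3 + w) = 522.
Solving: w = (522·3 − 912) / (1251 − 522) = 654 / 729 ≈ 0.90.

w ≈ 0.9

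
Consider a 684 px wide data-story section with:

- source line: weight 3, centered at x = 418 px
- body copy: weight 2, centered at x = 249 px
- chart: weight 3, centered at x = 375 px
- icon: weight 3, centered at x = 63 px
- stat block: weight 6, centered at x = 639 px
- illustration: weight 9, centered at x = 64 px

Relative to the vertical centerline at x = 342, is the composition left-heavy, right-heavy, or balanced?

Σw = 3 + 2 + 3 + 3 + 6 + 9 = 26.
Σw·x = 7476; x̄ = 7476/26 ≈ 287.54.
287.5 vs midline 342 → left-heavy.

left-heavy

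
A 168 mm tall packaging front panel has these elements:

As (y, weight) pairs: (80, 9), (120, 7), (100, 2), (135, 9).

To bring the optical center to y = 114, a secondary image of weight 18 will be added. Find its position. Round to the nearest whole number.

y ≈ 120

After adding the secondary image, total weight = 9 + 7 + 2 + 9 + 18 = 45.
Along y: (2975 + 18·y) / 45 = 114 (existing moment 9·80 + 7·120 + 2·100 + 9·135 = 2975) ⇒ y = (5130 − 2975) / 18 ≈ 119.72.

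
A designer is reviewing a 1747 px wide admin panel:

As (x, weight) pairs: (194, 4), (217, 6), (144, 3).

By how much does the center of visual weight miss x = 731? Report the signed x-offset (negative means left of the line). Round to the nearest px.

≈ -538 px

Total weight = 4 + 6 + 3 = 13.
x: (4·194 + 6·217 + 3·144) / 13 = 2510 / 13 ≈ 193.08
Difference: 193.08 − 731 ≈ -537.92.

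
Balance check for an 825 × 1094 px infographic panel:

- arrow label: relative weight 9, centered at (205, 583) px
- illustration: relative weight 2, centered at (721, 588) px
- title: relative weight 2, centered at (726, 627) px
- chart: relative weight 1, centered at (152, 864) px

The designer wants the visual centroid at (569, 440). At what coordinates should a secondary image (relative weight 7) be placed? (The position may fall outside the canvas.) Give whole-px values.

(1008, 100)

After adding the secondary image, total weight = 9 + 2 + 2 + 1 + 7 = 21.
x: need Σw·x = 21·569 = 11949. Existing = 9·205 + 2·721 + 2·726 + 1·152 = 4891. Remainder 7058 / 7 ≈ 1008.29.
y: need Σw·y = 21·440 = 9240. Existing = 9·583 + 2·588 + 2·627 + 1·864 = 8541. Remainder 699 / 7 ≈ 99.86.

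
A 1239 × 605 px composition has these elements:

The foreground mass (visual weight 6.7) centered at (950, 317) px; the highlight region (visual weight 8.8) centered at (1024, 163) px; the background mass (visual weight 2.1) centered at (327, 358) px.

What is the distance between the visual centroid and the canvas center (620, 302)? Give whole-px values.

≈ 298 px

Total weight = 6.7 + 8.8 + 2.1 = 17.6.
x-moment: 6.7·950 + 8.8·1024 + 2.1·327 = 16062.9; centroid 16062.9/17.6 ≈ 912.66.
y-moment: 6.7·317 + 8.8·163 + 2.1·358 = 4310.1; centroid 4310.1/17.6 ≈ 244.89.
From (620, 302): dx = 292.66, dy = -57.11, so the distance is √(dx²+dy²) ≈ 298.18.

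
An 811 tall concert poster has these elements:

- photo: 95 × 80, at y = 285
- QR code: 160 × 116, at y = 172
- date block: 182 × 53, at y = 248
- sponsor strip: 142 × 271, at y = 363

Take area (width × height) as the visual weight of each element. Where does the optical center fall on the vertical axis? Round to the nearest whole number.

Areas: photo 95·80 = 7600, QR code 160·116 = 18560, date block 182·53 = 9646, sponsor strip 142·271 = 38482. Total weight = 74288.
Σw·y = 7600·285 + 18560·172 + 9646·248 + 38482·363 = 21719494, so ȳ = 21719494/74288 ≈ 292.37.

y ≈ 292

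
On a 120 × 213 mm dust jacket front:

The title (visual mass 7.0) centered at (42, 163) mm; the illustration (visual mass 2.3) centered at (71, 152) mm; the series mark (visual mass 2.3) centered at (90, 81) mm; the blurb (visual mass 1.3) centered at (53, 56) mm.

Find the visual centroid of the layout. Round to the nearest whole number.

Σw = 7.0 + 2.3 + 2.3 + 1.3 = 12.9.
x-moment: 7.0·42 + 2.3·71 + 2.3·90 + 1.3·53 = 733.2; centroid 733.2/12.9 ≈ 56.84.
y-moment: 7.0·163 + 2.3·152 + 2.3·81 + 1.3·56 = 1749.7; centroid 1749.7/12.9 ≈ 135.64.

(57, 136)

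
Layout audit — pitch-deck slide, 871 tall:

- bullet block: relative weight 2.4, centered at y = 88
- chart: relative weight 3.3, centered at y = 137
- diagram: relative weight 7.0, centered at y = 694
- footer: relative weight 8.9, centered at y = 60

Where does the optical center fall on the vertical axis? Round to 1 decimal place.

Σw = 2.4 + 3.3 + 7.0 + 8.9 = 21.6.
y-moment: 2.4·88 + 3.3·137 + 7.0·694 + 8.9·60 = 6055.3; centroid 6055.3/21.6 ≈ 280.34.

y ≈ 280.3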